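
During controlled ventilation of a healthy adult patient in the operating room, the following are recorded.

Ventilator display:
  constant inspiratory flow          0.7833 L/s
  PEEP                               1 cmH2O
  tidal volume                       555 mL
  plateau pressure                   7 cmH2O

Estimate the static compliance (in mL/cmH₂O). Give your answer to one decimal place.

Cstat = Vt / (Pplat − PEEP) = 555 / (7 − 1) = 555 / 6.0 = 92.5 mL/cmH2O.

92.5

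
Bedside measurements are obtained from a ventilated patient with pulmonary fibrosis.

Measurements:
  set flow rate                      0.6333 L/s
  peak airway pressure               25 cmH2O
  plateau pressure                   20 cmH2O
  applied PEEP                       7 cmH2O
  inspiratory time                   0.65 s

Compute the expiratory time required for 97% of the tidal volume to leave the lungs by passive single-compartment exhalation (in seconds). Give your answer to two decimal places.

Vt = flow × Ti = 0.6333 L/s × 0.65 s × 1000 mL/L = 411.65 mL.
R = (PIP − Pplat)/V̇ = (25 − 20) / 0.6333 = 5.0/0.6333 = 7.895 cmH2O·s/L.
C = Vt/(Pplat − PEEP) = 411.65 / (20 − 7) = 411.65/13.0 = 31.665 mL/cmH2O.
τ = R × C = 7.895 × 0.03167 L/cmH2O = 0.25 s.
t = −τ·ln(1 − 0.97) = −0.25·ln(0.03) = 0.8766 s.

0.88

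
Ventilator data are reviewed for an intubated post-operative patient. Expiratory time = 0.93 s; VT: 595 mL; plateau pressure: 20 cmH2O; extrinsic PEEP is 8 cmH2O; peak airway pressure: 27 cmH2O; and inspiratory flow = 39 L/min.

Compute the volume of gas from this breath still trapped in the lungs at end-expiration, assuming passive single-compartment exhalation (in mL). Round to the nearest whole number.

104

Flow: 39 L/min ÷ 60 = 0.65 L/s.
R = (PIP − Pplat)/V̇ = (27 − 20) / 0.65 = 7.0/0.65 = 10.769 cmH2O·s/L.
C = Vt/(Pplat − PEEP) = 595.0 / (20 − 8) = 595.0/12.0 = 49.583 mL/cmH2O.
τ = R × C = 10.769 × 0.04958 L/cmH2O = 0.5339 s.
Fraction remaining = e^(−Te/τ) = e^(−0.93/0.5339) = 0.1752.
Trapped volume = 595.0 × 0.1752 = 104.24 mL.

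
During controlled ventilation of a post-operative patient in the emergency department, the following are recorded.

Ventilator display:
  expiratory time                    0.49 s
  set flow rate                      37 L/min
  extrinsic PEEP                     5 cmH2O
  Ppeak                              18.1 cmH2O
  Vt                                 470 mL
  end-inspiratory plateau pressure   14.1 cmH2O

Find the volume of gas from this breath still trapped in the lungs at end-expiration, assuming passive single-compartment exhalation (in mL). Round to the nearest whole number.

109

Flow: 37 L/min ÷ 60 = 0.6167 L/s.
R = (PIP − Pplat)/V̇ = (18.1 − 14.1) / 0.6167 = 4.0/0.6167 = 6.486 cmH2O·s/L.
C = Vt/(Pplat − PEEP) = 470.0 / (14.1 − 5) = 470.0/9.1 = 51.648 mL/cmH2O.
τ = R × C = 6.486 × 0.05165 L/cmH2O = 0.335 s.
Fraction remaining = e^(−Te/τ) = e^(−0.49/0.335) = 0.2316.
Trapped volume = 470.0 × 0.2316 = 108.85 mL.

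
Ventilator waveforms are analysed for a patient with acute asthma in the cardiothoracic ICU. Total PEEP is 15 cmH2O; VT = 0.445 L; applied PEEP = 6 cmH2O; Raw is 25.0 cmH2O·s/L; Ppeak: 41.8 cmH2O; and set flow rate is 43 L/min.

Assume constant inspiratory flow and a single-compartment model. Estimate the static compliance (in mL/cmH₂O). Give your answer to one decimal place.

50.1

Flow: 43 L/min ÷ 60 = 0.7167 L/s.
Total PEEP = 15 cmH2O (set 6 + intrinsic 9); this is the baseline alveolar pressure.
Equation of motion (constant flow): PIP = Vt/C + R·V̇ + PEEP.
Vt/C = PIP − R·V̇ − PEEP = 41.8 − 25.0×0.7167 − 15 = 41.8 − 17.918 − 15 = 8.882 cmH2O.
C = Vt / 8.882 = 445 / 8.882 = 50.101 mL/cmH2O.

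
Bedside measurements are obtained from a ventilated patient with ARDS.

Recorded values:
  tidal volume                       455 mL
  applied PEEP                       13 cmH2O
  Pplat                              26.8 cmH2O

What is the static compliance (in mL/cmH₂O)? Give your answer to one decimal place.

33.0

Cstat = Vt / (Pplat − PEEP) = 455 / (26.8 − 13) = 455 / 13.8 = 32.971 mL/cmH2O.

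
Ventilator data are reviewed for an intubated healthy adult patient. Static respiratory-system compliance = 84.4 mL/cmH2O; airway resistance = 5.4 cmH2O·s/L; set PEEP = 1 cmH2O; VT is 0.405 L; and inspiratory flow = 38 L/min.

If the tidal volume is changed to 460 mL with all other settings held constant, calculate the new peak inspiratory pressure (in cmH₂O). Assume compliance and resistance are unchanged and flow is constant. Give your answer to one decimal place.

9.9

Flow: 38 L/min ÷ 60 = 0.6333 L/s.
PIP = Vt/C + R·V̇ + PEEP (constant-flow equation of motion).
Only the elastic term changes: ΔPIP = ΔVt / C = (460 − 405) / 84.4 = 0.6517 cmH2O.
Original PIP = 405/84.4 + 5.4×0.6333 + 1 = 9.218 cmH2O; new PIP = 9.218 + (0.6517) = 9.87 cmH2O.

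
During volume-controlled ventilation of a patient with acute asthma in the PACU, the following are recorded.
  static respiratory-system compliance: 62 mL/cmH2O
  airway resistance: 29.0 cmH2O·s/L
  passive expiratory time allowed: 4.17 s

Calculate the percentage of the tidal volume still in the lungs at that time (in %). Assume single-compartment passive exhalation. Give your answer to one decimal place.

9.8

τ = R × C = 29.0 × 62 mL/cmH2O = 29.0 × 0.062 L/cmH2O = 1.798 s.
Passive exhalation: V(t)/V₀ = e^(−t/τ) = e^(−4.17/1.798) = 0.09835.
Fraction remaining = 0.09835 → 9.835%.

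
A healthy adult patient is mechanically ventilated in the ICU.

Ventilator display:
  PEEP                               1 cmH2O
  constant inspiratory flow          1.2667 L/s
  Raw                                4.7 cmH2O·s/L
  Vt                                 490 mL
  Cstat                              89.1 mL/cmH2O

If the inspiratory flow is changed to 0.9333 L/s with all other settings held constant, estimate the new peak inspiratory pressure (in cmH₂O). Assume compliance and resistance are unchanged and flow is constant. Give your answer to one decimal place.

10.9

PIP = Vt/C + R·V̇ + PEEP (constant-flow equation of motion).
Only the resistive term changes: ΔPIP = R × ΔV̇ = 4.7 × (0.9333 − 1.2667) = 4.7 × -0.3334 = -1.567 cmH2O.
Original PIP = 490/89.1 + 4.7×1.2667 + 1 = 12.453 cmH2O; new PIP = 12.453 + (-1.567) = 10.886 cmH2O.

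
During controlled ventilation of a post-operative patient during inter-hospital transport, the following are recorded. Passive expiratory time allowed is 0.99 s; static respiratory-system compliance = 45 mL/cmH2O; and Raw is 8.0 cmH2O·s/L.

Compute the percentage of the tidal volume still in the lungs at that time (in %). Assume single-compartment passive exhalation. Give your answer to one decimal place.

τ = R × C = 8.0 × 45 mL/cmH2O = 8.0 × 0.045 L/cmH2O = 0.36 s.
Passive exhalation: V(t)/V₀ = e^(−t/τ) = e^(−0.99/0.36) = 0.06393.
Fraction remaining = 0.06393 → 6.393%.

6.4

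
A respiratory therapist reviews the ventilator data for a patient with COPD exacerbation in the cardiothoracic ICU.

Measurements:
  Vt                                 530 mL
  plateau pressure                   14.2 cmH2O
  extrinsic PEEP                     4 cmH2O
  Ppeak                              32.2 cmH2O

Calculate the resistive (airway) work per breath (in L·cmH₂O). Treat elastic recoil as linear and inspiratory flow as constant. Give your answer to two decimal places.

9.54

With constant inspiratory flow the resistive pressure is constant at PIP − Pplat = 32.2 − 14.2 = 18.0 cmH2O, so resistive work = 18.0 × 0.530 = 9.54 L·cmH2O.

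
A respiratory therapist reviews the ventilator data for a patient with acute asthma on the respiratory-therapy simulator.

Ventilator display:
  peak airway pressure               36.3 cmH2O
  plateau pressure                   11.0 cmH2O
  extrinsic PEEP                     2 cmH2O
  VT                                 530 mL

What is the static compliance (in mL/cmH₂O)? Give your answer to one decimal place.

Cstat = Vt / (Pplat − PEEP) = 530 / (11.0 − 2) = 530 / 9.0 = 58.889 mL/cmH2O.

58.9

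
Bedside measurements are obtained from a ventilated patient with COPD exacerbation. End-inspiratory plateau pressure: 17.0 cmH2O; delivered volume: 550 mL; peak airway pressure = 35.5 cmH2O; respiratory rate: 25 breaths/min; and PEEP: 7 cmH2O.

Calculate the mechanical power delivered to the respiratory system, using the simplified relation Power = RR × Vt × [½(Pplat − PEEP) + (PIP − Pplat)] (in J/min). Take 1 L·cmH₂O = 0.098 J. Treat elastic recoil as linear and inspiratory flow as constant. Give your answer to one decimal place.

Per-breath work = Vt × [½(Pplat−PEEP) + (PIP−Pplat)] = 0.550 × [0.5×10.0 + 18.5] = 0.550 × 23.5 = 12.925 L·cmH2O.
Power = 25 × 12.925 = 323.13 L·cmH2O/min.
× 0.098 J/(L·cmH2O) → 31.667 J/min.

31.7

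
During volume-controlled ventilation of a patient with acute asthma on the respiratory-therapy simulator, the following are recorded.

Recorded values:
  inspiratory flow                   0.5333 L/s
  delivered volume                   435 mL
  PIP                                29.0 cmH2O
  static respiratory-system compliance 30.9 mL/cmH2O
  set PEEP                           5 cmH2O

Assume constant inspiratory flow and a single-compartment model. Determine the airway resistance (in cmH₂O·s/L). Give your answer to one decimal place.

Equation of motion (constant flow): PIP = Vt/C + R·V̇ + PEEP.
R·V̇ = PIP − Vt/C − PEEP = 29.0 − 435/30.9 − 5 = 29.0 − 14.078 − 5 = 9.922 cmH2O.
R = 9.922 / 0.5333 = 18.605 cmH2O·s/L.

18.6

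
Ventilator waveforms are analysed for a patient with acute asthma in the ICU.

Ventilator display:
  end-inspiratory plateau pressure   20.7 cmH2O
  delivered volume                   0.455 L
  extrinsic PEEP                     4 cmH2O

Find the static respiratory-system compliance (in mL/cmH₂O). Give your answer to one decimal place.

27.2

Cstat = Vt / (Pplat − PEEP) = 455 / (20.7 − 4) = 455 / 16.7 = 27.246 mL/cmH2O.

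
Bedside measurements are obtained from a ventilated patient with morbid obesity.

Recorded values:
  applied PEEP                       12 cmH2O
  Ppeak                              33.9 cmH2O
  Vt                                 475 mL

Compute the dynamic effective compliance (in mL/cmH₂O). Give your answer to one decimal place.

Dynamic compliance = Vt / (PIP − PEEP) = 475 / (33.9 − 12) = 475 / 21.9 = 21.689 mL/cmH2O.

21.7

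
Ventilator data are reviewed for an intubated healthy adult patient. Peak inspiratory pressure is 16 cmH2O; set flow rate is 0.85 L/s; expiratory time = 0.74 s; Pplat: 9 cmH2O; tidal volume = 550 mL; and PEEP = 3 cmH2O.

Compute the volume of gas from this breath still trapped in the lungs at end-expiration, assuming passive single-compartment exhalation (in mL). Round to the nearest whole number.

206

R = (PIP − Pplat)/V̇ = (16 − 9) / 0.85 = 7.0/0.85 = 8.235 cmH2O·s/L.
C = Vt/(Pplat − PEEP) = 550.0 / (9 − 3) = 550.0/6.0 = 91.667 mL/cmH2O.
τ = R × C = 8.235 × 0.09167 L/cmH2O = 0.7549 s.
Fraction remaining = e^(−Te/τ) = e^(−0.74/0.7549) = 0.3752.
Trapped volume = 550.0 × 0.3752 = 206.36 mL.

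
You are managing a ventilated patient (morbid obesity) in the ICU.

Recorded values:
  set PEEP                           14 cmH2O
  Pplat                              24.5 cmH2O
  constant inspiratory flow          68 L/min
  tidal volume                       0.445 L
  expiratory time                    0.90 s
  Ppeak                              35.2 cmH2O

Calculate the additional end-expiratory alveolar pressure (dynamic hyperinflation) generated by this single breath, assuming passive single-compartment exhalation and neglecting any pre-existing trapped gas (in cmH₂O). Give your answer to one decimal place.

Flow: 68 L/min ÷ 60 = 1.1333 L/s.
R = (PIP − Pplat)/V̇ = (35.2 − 24.5) / 1.1333 = 10.7/1.1333 = 9.441 cmH2O·s/L.
C = Vt/(Pplat − PEEP) = 445.0 / (24.5 − 14) = 445.0/10.5 = 42.381 mL/cmH2O.
τ = R × C = 9.441 × 0.04238 L/cmH2O = 0.4001 s.
Fraction remaining = e^(−Te/τ) = e^(−0.90/0.4001) = 0.1055; trapped volume = 445.0 × 0.1055 = 46.948 mL.
Additional alveolar pressure from trapping ≈ V_trapped / C = 46.948 / 42.381 = 1.108 cmH2O.

1.1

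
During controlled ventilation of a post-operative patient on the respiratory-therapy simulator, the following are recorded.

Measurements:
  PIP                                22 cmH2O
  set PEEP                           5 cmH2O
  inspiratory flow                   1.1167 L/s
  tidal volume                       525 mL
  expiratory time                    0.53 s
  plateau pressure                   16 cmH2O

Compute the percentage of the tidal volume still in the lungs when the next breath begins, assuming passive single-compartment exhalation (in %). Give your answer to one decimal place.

12.7

R = (PIP − Pplat)/V̇ = (22 − 16) / 1.1167 = 6.0/1.1167 = 5.373 cmH2O·s/L.
C = Vt/(Pplat − PEEP) = 525.0 / (16 − 5) = 525.0/11.0 = 47.727 mL/cmH2O.
τ = R × C = 5.373 × 0.04773 L/cmH2O = 0.2565 s.
Fraction remaining at end-expiration = e^(−Te/τ) = e^(−0.53/0.2565) = 0.1267 → 12.67%.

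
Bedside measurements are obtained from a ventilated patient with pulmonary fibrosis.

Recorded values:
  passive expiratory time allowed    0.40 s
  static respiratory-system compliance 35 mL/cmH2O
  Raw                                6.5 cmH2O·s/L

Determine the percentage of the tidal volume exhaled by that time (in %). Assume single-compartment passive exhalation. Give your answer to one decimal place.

82.8

τ = R × C = 6.5 × 35 mL/cmH2O = 6.5 × 0.035 L/cmH2O = 0.2275 s.
Passive exhalation: V(t)/V₀ = e^(−t/τ) = e^(−0.40/0.2275) = 0.1723.
Fraction exhaled = 1 − 0.1723 = 0.8277 → 82.77%.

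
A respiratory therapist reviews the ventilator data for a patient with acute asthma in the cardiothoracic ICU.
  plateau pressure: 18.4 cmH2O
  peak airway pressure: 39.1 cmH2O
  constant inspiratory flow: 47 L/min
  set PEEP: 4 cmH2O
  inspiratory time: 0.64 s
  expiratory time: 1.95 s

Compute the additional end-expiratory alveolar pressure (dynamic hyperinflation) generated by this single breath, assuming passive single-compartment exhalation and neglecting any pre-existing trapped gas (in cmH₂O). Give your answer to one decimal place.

1.7

Flow: 47 L/min ÷ 60 = 0.7833 L/s.
Vt = flow × Ti = 0.7833 L/s × 0.64 s × 1000 mL/L = 501.31 mL.
R = (PIP − Pplat)/V̇ = (39.1 − 18.4) / 0.7833 = 20.7/0.7833 = 26.427 cmH2O·s/L.
C = Vt/(Pplat − PEEP) = 501.31 / (18.4 − 4) = 501.31/14.4 = 34.813 mL/cmH2O.
τ = R × C = 26.427 × 0.03481 L/cmH2O = 0.9199 s.
Fraction remaining = e^(−Te/τ) = e^(−1.95/0.9199) = 0.1201; trapped volume = 501.31 × 0.1201 = 60.207 mL.
Additional alveolar pressure from trapping ≈ V_trapped / C = 60.207 / 34.813 = 1.729 cmH2O.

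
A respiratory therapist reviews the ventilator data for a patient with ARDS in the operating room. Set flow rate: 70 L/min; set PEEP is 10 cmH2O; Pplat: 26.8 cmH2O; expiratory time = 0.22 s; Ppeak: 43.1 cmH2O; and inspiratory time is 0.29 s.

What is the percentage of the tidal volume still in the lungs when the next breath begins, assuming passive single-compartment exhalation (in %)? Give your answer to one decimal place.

Flow: 70 L/min ÷ 60 = 1.1667 L/s.
Vt = flow × Ti = 1.1667 L/s × 0.29 s × 1000 mL/L = 338.34 mL.
R = (PIP − Pplat)/V̇ = (43.1 − 26.8) / 1.1667 = 16.3/1.1667 = 13.971 cmH2O·s/L.
C = Vt/(Pplat − PEEP) = 338.34 / (26.8 − 10) = 338.34/16.8 = 20.139 mL/cmH2O.
τ = R × C = 13.971 × 0.02014 L/cmH2O = 0.2814 s.
Fraction remaining at end-expiration = e^(−Te/τ) = e^(−0.22/0.2814) = 0.4576 → 45.76%.

45.8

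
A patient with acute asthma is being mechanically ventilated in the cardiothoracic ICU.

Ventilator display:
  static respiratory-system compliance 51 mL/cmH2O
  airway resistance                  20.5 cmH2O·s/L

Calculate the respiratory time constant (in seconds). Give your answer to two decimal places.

1.05

τ = R × C = 20.5 × 51 mL/cmH2O = 20.5 × 0.051 L/cmH2O = 1.046 s.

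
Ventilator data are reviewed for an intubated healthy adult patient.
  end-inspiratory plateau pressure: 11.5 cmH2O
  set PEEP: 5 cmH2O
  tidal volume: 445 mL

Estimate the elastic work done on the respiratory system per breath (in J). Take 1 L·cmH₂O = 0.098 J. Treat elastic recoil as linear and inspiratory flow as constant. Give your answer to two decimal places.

0.14

Elastic work ≈ ½ × (Pplat − PEEP) × Vt = 0.5 × (11.5 − 5) × 0.445 L = 0.5 × 6.5 × 0.445 = 1.446 L·cmH2O.
× 0.098 J/(L·cmH2O) → 0.1417 J.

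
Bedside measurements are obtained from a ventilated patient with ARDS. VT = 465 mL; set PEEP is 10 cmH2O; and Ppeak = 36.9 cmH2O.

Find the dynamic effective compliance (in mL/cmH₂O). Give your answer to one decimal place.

17.3

Dynamic compliance = Vt / (PIP − PEEP) = 465 / (36.9 − 10) = 465 / 26.9 = 17.286 mL/cmH2O.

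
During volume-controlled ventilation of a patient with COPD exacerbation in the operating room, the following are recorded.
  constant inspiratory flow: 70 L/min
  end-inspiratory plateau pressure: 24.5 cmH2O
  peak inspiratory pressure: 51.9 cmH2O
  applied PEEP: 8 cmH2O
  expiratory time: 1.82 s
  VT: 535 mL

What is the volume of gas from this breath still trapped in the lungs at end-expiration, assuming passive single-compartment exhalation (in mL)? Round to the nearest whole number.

49

Flow: 70 L/min ÷ 60 = 1.1667 L/s.
R = (PIP − Pplat)/V̇ = (51.9 − 24.5) / 1.1667 = 27.4/1.1667 = 23.485 cmH2O·s/L.
C = Vt/(Pplat − PEEP) = 535.0 / (24.5 − 8) = 535.0/16.5 = 32.424 mL/cmH2O.
τ = R × C = 23.485 × 0.03242 L/cmH2O = 0.7614 s.
Fraction remaining = e^(−Te/τ) = e^(−1.82/0.7614) = 0.0916.
Trapped volume = 535.0 × 0.0916 = 49.006 mL.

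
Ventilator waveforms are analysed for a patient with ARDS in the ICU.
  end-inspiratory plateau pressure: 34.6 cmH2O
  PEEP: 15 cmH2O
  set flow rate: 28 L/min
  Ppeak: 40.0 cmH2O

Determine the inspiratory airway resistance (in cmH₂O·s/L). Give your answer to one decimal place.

11.6

Flow: 28 L/min ÷ 60 = 0.4667 L/s.
Raw = (PIP − Pplat) / flow = (40.0 − 34.6) / 0.4667 = 5.4 / 0.4667 = 11.571 cmH2O·s/L.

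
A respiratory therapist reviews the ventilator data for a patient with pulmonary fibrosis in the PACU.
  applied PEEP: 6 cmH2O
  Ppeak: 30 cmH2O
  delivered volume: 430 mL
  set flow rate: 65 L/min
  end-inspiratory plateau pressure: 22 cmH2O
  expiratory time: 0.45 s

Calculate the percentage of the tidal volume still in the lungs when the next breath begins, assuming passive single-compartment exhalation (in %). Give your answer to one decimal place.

10.4

Flow: 65 L/min ÷ 60 = 1.0833 L/s.
R = (PIP − Pplat)/V̇ = (30 − 22) / 1.0833 = 8.0/1.0833 = 7.385 cmH2O·s/L.
C = Vt/(Pplat − PEEP) = 430.0 / (22 − 6) = 430.0/16.0 = 26.875 mL/cmH2O.
τ = R × C = 7.385 × 0.02688 L/cmH2O = 0.1985 s.
Fraction remaining at end-expiration = e^(−Te/τ) = e^(−0.45/0.1985) = 0.1036 → 10.36%.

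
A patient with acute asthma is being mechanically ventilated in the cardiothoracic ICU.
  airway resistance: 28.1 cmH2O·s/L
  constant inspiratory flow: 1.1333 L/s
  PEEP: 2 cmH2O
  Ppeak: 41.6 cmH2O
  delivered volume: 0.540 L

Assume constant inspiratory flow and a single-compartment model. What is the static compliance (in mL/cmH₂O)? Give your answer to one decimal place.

69.6

Equation of motion (constant flow): PIP = Vt/C + R·V̇ + PEEP.
Vt/C = PIP − R·V̇ − PEEP = 41.6 − 28.1×1.1333 − 2 = 41.6 − 31.846 − 2 = 7.754 cmH2O.
C = Vt / 7.754 = 540 / 7.754 = 69.641 mL/cmH2O.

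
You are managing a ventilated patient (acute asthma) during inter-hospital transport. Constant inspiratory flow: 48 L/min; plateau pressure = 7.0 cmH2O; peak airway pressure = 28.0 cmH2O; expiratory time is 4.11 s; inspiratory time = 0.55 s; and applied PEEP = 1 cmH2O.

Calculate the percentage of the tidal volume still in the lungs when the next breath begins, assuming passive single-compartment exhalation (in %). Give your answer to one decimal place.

Flow: 48 L/min ÷ 60 = 0.8 L/s.
Vt = flow × Ti = 0.8 L/s × 0.55 s × 1000 mL/L = 440.0 mL.
R = (PIP − Pplat)/V̇ = (28.0 − 7.0) / 0.8 = 21.0/0.8 = 26.25 cmH2O·s/L.
C = Vt/(Pplat − PEEP) = 440.0 / (7.0 − 1) = 440.0/6.0 = 73.333 mL/cmH2O.
τ = R × C = 26.25 × 0.07333 L/cmH2O = 1.925 s.
Fraction remaining at end-expiration = e^(−Te/τ) = e^(−4.11/1.925) = 0.1182 → 11.82%.

11.8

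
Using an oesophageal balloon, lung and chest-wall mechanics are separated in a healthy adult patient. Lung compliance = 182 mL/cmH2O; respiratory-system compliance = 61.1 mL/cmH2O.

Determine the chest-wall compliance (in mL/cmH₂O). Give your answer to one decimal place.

92.0

1/Ccw = 1/Crs − 1/CL.
1/Ccw = 1/61.1 − 1/182 = 0.01087.
Ccw = 91.996 mL/cmH2O.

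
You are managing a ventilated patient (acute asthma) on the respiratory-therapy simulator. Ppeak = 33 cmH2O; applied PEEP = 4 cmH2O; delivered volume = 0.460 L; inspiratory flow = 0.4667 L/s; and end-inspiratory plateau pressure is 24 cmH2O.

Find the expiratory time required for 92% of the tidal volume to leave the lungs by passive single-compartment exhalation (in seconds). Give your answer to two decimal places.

R = (PIP − Pplat)/V̇ = (33 − 24) / 0.4667 = 9.0/0.4667 = 19.284 cmH2O·s/L.
C = Vt/(Pplat − PEEP) = 460.0 / (24 − 4) = 460.0/20.0 = 23.0 mL/cmH2O.
τ = R × C = 19.284 × 0.023 L/cmH2O = 0.4435 s.
t = −τ·ln(1 − 0.92) = −0.4435·ln(0.08) = 1.12 s.

1.12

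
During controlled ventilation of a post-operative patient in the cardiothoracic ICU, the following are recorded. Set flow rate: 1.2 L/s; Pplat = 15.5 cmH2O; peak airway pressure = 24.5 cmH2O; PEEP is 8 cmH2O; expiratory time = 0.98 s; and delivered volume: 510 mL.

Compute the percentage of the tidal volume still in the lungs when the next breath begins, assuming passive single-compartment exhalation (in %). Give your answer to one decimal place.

14.6

R = (PIP − Pplat)/V̇ = (24.5 − 15.5) / 1.2 = 9.0/1.2 = 7.5 cmH2O·s/L.
C = Vt/(Pplat − PEEP) = 510.0 / (15.5 − 8) = 510.0/7.5 = 68.0 mL/cmH2O.
τ = R × C = 7.5 × 0.068 L/cmH2O = 0.51 s.
Fraction remaining at end-expiration = e^(−Te/τ) = e^(−0.98/0.51) = 0.1464 → 14.64%.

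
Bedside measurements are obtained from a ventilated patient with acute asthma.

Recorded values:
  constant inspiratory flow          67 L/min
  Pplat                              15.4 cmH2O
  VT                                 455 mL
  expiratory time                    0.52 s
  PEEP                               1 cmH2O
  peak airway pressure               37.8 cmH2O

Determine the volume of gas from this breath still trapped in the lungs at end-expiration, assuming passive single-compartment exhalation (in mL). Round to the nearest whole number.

Flow: 67 L/min ÷ 60 = 1.1167 L/s.
R = (PIP − Pplat)/V̇ = (37.8 − 15.4) / 1.1167 = 22.4/1.1167 = 20.059 cmH2O·s/L.
C = Vt/(Pplat − PEEP) = 455.0 / (15.4 − 1) = 455.0/14.4 = 31.597 mL/cmH2O.
τ = R × C = 20.059 × 0.0316 L/cmH2O = 0.6339 s.
Fraction remaining = e^(−Te/τ) = e^(−0.52/0.6339) = 0.4403.
Trapped volume = 455.0 × 0.4403 = 200.34 mL.

200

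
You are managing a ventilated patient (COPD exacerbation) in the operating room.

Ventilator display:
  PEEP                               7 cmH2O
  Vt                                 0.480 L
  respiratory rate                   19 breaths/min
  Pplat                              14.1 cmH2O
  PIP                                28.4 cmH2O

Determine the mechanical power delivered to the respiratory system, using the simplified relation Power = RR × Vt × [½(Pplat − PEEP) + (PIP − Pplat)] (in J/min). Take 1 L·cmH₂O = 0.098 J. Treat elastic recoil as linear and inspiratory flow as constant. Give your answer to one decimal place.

16.0

Per-breath work = Vt × [½(Pplat−PEEP) + (PIP−Pplat)] = 0.480 × [0.5×7.1 + 14.3] = 0.480 × 17.85 = 8.568 L·cmH2O.
Power = 19 × 8.568 = 162.79 L·cmH2O/min.
× 0.098 J/(L·cmH2O) → 15.953 J/min.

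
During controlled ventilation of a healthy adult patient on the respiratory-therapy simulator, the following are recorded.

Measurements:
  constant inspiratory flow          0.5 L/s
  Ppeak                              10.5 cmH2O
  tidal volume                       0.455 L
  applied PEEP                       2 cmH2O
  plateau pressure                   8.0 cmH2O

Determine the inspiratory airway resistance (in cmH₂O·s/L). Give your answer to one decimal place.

5.0

Raw = (PIP − Pplat) / flow = (10.5 − 8.0) / 0.5 = 2.5 / 0.5 = 5.0 cmH2O·s/L.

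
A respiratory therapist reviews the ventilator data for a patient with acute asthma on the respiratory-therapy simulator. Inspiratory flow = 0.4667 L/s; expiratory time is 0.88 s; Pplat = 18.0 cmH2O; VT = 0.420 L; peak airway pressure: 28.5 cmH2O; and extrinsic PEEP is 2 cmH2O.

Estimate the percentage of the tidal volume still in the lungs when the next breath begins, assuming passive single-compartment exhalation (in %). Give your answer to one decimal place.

R = (PIP − Pplat)/V̇ = (28.5 − 18.0) / 0.4667 = 10.5/0.4667 = 22.498 cmH2O·s/L.
C = Vt/(Pplat − PEEP) = 420.0 / (18.0 − 2) = 420.0/16.0 = 26.25 mL/cmH2O.
τ = R × C = 22.498 × 0.02625 L/cmH2O = 0.5906 s.
Fraction remaining at end-expiration = e^(−Te/τ) = e^(−0.88/0.5906) = 0.2254 → 22.54%.

22.5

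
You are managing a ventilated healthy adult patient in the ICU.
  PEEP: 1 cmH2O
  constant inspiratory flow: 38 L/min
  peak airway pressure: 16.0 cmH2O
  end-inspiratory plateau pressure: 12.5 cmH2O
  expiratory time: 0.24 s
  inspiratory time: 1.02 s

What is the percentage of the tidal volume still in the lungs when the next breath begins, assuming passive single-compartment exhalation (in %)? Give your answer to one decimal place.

46.2

Flow: 38 L/min ÷ 60 = 0.6333 L/s.
Vt = flow × Ti = 0.6333 L/s × 1.02 s × 1000 mL/L = 645.97 mL.
R = (PIP − Pplat)/V̇ = (16.0 − 12.5) / 0.6333 = 3.5/0.6333 = 5.527 cmH2O·s/L.
C = Vt/(Pplat − PEEP) = 645.97 / (12.5 − 1) = 645.97/11.5 = 56.171 mL/cmH2O.
τ = R × C = 5.527 × 0.05617 L/cmH2O = 0.3105 s.
Fraction remaining at end-expiration = e^(−Te/τ) = e^(−0.24/0.3105) = 0.4617 → 46.17%.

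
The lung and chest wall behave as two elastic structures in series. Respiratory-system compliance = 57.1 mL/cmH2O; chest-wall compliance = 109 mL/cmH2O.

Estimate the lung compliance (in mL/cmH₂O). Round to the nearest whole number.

120

1/CL = 1/Crs − 1/Ccw.
1/CL = 1/57.1 − 1/109 = 0.008339.
CL = 119.92 mL/cmH2O.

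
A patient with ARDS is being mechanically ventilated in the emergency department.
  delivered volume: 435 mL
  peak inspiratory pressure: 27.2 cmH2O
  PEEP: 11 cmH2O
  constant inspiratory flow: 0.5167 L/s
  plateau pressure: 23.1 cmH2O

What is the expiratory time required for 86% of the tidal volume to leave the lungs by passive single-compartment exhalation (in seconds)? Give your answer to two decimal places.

R = (PIP − Pplat)/V̇ = (27.2 − 23.1) / 0.5167 = 4.1/0.5167 = 7.935 cmH2O·s/L.
C = Vt/(Pplat − PEEP) = 435.0 / (23.1 − 11) = 435.0/12.1 = 35.95 mL/cmH2O.
τ = R × C = 7.935 × 0.03595 L/cmH2O = 0.2853 s.
t = −τ·ln(1 − 0.86) = −0.2853·ln(0.14) = 0.5609 s.

0.56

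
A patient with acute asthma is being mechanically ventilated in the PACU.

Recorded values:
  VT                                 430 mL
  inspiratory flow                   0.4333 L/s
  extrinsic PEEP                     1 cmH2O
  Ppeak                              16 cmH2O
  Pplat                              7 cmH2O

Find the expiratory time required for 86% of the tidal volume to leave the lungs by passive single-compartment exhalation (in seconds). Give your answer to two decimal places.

R = (PIP − Pplat)/V̇ = (16 − 7) / 0.4333 = 9.0/0.4333 = 20.771 cmH2O·s/L.
C = Vt/(Pplat − PEEP) = 430.0 / (7 − 1) = 430.0/6.0 = 71.667 mL/cmH2O.
τ = R × C = 20.771 × 0.07167 L/cmH2O = 1.489 s.
t = −τ·ln(1 − 0.86) = −1.489·ln(0.14) = 2.928 s.

2.93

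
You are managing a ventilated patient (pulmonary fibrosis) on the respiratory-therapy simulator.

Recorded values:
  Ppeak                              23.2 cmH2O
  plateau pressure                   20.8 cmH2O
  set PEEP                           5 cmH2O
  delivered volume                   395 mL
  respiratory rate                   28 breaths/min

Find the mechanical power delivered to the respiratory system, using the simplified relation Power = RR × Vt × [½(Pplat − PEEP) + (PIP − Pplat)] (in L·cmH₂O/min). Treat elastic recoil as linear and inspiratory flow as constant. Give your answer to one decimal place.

Per-breath work = Vt × [½(Pplat−PEEP) + (PIP−Pplat)] = 0.395 × [0.5×15.8 + 2.4] = 0.395 × 10.3 = 4.069 L·cmH2O.
Power = 28 × 4.069 = 113.93 L·cmH2O/min.

113.9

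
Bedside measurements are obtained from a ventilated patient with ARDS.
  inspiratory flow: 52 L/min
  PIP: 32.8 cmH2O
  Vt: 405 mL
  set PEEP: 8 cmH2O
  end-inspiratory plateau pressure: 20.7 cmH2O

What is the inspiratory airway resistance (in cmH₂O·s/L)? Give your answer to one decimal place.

Flow: 52 L/min ÷ 60 = 0.8667 L/s.
Raw = (PIP − Pplat) / flow = (32.8 − 20.7) / 0.8667 = 12.1 / 0.8667 = 13.961 cmH2O·s/L.

14.0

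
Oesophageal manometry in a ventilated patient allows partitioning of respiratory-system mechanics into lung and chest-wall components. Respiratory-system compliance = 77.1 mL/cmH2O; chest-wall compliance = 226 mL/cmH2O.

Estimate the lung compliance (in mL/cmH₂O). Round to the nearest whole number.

117

1/CL = 1/Crs − 1/Ccw.
1/CL = 1/77.1 − 1/226 = 0.008545.
CL = 117.03 mL/cmH2O.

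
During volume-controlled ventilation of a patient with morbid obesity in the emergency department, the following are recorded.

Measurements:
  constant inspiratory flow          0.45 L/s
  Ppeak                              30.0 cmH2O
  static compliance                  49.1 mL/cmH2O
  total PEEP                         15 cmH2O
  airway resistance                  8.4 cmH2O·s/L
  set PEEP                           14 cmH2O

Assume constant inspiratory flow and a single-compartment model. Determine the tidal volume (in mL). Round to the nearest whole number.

551

Total PEEP = 15 cmH2O (set 14 + intrinsic 1); this is the baseline alveolar pressure.
Equation of motion (constant flow): PIP = Vt/C + R·V̇ + PEEP.
Vt/C = PIP − R·V̇ − PEEP = 30.0 − 3.78 − 15 = 11.22 cmH2O.
Vt = C × 11.22 = 49.1 × 11.22 = 550.9 mL.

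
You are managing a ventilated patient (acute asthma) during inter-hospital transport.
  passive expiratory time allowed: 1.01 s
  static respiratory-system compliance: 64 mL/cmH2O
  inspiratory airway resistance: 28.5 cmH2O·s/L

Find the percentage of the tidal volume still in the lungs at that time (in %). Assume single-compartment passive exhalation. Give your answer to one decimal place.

57.5

τ = R × C = 28.5 × 64 mL/cmH2O = 28.5 × 0.064 L/cmH2O = 1.824 s.
Passive exhalation: V(t)/V₀ = e^(−t/τ) = e^(−1.01/1.824) = 0.5748.
Fraction remaining = 0.5748 → 57.48%.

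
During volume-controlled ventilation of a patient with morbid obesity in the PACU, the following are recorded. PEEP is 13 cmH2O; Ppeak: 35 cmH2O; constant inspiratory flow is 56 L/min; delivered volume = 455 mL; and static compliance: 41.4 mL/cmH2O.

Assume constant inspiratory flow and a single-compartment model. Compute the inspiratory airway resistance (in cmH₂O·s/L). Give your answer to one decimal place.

Flow: 56 L/min ÷ 60 = 0.9333 L/s.
Equation of motion (constant flow): PIP = Vt/C + R·V̇ + PEEP.
R·V̇ = PIP − Vt/C − PEEP = 35 − 455/41.4 − 13 = 35 − 10.99 − 13 = 11.01 cmH2O.
R = 11.01 / 0.9333 = 11.797 cmH2O·s/L.

11.8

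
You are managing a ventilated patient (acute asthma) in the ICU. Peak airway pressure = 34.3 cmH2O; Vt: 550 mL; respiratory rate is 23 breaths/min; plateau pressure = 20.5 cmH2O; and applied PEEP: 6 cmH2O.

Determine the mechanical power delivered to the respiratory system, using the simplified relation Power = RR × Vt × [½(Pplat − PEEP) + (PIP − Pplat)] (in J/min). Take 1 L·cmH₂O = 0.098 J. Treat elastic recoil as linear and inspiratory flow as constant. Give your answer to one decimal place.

Per-breath work = Vt × [½(Pplat−PEEP) + (PIP−Pplat)] = 0.550 × [0.5×14.5 + 13.8] = 0.550 × 21.05 = 11.578 L·cmH2O.
Power = 23 × 11.578 = 266.29 L·cmH2O/min.
× 0.098 J/(L·cmH2O) → 26.096 J/min.

26.1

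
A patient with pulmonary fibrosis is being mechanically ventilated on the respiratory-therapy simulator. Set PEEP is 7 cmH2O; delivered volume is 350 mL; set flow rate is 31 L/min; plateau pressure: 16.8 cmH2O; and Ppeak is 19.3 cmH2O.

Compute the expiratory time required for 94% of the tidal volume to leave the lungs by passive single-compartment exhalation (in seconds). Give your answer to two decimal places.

0.49

Flow: 31 L/min ÷ 60 = 0.5167 L/s.
R = (PIP − Pplat)/V̇ = (19.3 − 16.8) / 0.5167 = 2.5/0.5167 = 4.838 cmH2O·s/L.
C = Vt/(Pplat − PEEP) = 350.0 / (16.8 − 7) = 350.0/9.8 = 35.714 mL/cmH2O.
τ = R × C = 4.838 × 0.03571 L/cmH2O = 0.1728 s.
t = −τ·ln(1 − 0.94) = −0.1728·ln(0.06) = 0.4862 s.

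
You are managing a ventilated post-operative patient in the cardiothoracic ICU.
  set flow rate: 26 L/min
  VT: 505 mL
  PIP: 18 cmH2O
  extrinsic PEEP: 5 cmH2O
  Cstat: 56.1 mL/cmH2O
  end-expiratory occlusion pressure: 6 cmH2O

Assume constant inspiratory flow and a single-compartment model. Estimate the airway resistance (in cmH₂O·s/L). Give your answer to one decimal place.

6.9

Flow: 26 L/min ÷ 60 = 0.4333 L/s.
Total PEEP = 6 cmH2O (set 5 + intrinsic 1); this is the baseline alveolar pressure.
Equation of motion (constant flow): PIP = Vt/C + R·V̇ + PEEP.
R·V̇ = PIP − Vt/C − PEEP = 18 − 505/56.1 − 6 = 18 − 9.002 − 6 = 2.998 cmH2O.
R = 2.998 / 0.4333 = 6.919 cmH2O·s/L.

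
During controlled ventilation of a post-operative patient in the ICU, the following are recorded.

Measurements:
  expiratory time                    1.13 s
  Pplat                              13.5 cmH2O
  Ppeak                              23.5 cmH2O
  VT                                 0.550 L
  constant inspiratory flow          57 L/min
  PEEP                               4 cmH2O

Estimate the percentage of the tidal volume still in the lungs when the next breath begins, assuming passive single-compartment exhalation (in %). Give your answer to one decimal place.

Flow: 57 L/min ÷ 60 = 0.95 L/s.
R = (PIP − Pplat)/V̇ = (23.5 − 13.5) / 0.95 = 10.0/0.95 = 10.526 cmH2O·s/L.
C = Vt/(Pplat − PEEP) = 550.0 / (13.5 − 4) = 550.0/9.5 = 57.895 mL/cmH2O.
τ = R × C = 10.526 × 0.0579 L/cmH2O = 0.6095 s.
Fraction remaining at end-expiration = e^(−Te/τ) = e^(−1.13/0.6095) = 0.1566 → 15.66%.

15.7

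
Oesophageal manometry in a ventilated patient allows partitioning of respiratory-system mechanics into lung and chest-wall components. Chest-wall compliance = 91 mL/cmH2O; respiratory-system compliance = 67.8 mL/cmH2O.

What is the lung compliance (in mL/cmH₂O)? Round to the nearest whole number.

266

1/CL = 1/Crs − 1/Ccw.
1/CL = 1/67.8 − 1/91 = 0.00376.
CL = 265.96 mL/cmH2O.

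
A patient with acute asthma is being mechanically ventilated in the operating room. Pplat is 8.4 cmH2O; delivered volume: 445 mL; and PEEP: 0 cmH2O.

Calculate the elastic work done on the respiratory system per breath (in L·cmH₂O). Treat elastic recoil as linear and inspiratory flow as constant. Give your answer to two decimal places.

Elastic work ≈ ½ × (Pplat − PEEP) × Vt = 0.5 × (8.4 − 0) × 0.445 L = 0.5 × 8.4 × 0.445 = 1.869 L·cmH2O.

1.87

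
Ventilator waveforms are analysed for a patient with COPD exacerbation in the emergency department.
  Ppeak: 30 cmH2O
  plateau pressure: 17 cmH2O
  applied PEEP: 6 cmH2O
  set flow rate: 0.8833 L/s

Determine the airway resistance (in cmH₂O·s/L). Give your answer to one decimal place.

14.7

Raw = (PIP − Pplat) / flow = (30 − 17) / 0.8833 = 13.0 / 0.8833 = 14.718 cmH2O·s/L.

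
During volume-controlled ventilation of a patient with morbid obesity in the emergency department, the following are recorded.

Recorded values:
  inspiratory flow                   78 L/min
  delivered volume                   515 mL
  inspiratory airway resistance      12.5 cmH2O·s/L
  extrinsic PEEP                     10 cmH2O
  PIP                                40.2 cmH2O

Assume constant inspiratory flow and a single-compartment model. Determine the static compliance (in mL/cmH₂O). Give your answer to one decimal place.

Flow: 78 L/min ÷ 60 = 1.3 L/s.
Equation of motion (constant flow): PIP = Vt/C + R·V̇ + PEEP.
Vt/C = PIP − R·V̇ − PEEP = 40.2 − 12.5×1.3 − 10 = 40.2 − 16.25 − 10 = 13.95 cmH2O.
C = Vt / 13.95 = 515 / 13.95 = 36.918 mL/cmH2O.

36.9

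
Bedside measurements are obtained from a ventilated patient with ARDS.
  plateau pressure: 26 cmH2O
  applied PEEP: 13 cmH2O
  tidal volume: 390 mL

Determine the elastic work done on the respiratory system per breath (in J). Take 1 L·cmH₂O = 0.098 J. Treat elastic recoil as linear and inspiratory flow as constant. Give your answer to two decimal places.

Elastic work ≈ ½ × (Pplat − PEEP) × Vt = 0.5 × (26 − 13) × 0.390 L = 0.5 × 13.0 × 0.390 = 2.535 L·cmH2O.
× 0.098 J/(L·cmH2O) → 0.2484 J.

0.25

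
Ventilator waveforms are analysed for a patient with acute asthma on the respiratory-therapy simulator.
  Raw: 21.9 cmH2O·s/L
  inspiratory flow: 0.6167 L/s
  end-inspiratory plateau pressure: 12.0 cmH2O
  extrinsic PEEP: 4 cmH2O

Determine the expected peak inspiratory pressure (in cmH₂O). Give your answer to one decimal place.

25.5

PIP = Pplat + Raw × flow = 12.0 + 21.9 × 0.6167 = 12.0 + 13.506 = 25.506 cmH2O.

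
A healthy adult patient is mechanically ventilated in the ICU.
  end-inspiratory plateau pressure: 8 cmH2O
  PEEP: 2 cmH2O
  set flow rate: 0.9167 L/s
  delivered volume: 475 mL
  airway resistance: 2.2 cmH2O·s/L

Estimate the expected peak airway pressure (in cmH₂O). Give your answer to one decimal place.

10.0

PIP = Pplat + Raw × flow = 8 + 2.2 × 0.9167 = 8 + 2.017 = 10.017 cmH2O.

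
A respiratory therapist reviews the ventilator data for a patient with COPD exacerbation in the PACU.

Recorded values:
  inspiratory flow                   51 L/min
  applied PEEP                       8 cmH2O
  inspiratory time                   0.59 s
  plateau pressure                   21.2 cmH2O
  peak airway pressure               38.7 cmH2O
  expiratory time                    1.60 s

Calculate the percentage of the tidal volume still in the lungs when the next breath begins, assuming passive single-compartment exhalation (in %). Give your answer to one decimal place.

Flow: 51 L/min ÷ 60 = 0.85 L/s.
Vt = flow × Ti = 0.85 L/s × 0.59 s × 1000 mL/L = 501.5 mL.
R = (PIP − Pplat)/V̇ = (38.7 − 21.2) / 0.85 = 17.5/0.85 = 20.588 cmH2O·s/L.
C = Vt/(Pplat − PEEP) = 501.5 / (21.2 − 8) = 501.5/13.2 = 37.992 mL/cmH2O.
τ = R × C = 20.588 × 0.03799 L/cmH2O = 0.7821 s.
Fraction remaining at end-expiration = e^(−Te/τ) = e^(−1.60/0.7821) = 0.1293 → 12.93%.

12.9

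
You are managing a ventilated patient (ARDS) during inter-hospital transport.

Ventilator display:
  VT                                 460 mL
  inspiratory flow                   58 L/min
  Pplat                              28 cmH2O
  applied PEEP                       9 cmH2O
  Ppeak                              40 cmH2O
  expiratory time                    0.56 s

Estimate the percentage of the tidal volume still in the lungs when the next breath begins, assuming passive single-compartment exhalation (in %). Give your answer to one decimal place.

Flow: 58 L/min ÷ 60 = 0.9667 L/s.
R = (PIP − Pplat)/V̇ = (40 − 28) / 0.9667 = 12.0/0.9667 = 12.413 cmH2O·s/L.
C = Vt/(Pplat − PEEP) = 460.0 / (28 − 9) = 460.0/19.0 = 24.211 mL/cmH2O.
τ = R × C = 12.413 × 0.02421 L/cmH2O = 0.3005 s.
Fraction remaining at end-expiration = e^(−Te/τ) = e^(−0.56/0.3005) = 0.1551 → 15.51%.

15.5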